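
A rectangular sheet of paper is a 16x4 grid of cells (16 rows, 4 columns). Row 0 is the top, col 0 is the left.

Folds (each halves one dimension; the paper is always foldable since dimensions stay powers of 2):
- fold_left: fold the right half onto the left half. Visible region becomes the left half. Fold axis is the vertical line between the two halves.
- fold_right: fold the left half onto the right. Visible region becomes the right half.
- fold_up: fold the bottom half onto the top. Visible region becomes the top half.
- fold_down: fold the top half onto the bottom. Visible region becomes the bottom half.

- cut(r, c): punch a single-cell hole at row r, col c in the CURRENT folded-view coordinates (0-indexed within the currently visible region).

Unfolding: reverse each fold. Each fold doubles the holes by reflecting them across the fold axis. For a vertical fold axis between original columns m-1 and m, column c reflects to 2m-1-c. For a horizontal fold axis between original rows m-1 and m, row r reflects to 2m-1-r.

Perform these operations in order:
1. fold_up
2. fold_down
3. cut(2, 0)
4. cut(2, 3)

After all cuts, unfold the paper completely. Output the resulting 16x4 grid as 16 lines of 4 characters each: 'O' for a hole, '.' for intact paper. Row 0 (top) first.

Op 1 fold_up: fold axis h@8; visible region now rows[0,8) x cols[0,4) = 8x4
Op 2 fold_down: fold axis h@4; visible region now rows[4,8) x cols[0,4) = 4x4
Op 3 cut(2, 0): punch at orig (6,0); cuts so far [(6, 0)]; region rows[4,8) x cols[0,4) = 4x4
Op 4 cut(2, 3): punch at orig (6,3); cuts so far [(6, 0), (6, 3)]; region rows[4,8) x cols[0,4) = 4x4
Unfold 1 (reflect across h@4): 4 holes -> [(1, 0), (1, 3), (6, 0), (6, 3)]
Unfold 2 (reflect across h@8): 8 holes -> [(1, 0), (1, 3), (6, 0), (6, 3), (9, 0), (9, 3), (14, 0), (14, 3)]

Answer: ....
O..O
....
....
....
....
O..O
....
....
O..O
....
....
....
....
O..O
....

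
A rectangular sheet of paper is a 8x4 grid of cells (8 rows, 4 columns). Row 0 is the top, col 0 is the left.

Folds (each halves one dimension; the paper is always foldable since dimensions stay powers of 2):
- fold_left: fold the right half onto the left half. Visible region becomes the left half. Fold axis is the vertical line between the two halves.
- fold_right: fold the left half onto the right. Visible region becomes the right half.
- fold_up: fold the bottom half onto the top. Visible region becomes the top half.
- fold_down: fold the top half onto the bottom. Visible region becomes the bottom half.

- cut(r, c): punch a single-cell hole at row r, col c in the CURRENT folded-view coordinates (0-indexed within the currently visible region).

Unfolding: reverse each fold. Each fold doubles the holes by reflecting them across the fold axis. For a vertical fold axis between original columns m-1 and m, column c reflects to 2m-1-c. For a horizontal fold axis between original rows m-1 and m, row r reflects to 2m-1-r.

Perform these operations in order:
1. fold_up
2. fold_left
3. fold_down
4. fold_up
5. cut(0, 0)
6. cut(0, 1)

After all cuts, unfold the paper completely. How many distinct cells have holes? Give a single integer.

Op 1 fold_up: fold axis h@4; visible region now rows[0,4) x cols[0,4) = 4x4
Op 2 fold_left: fold axis v@2; visible region now rows[0,4) x cols[0,2) = 4x2
Op 3 fold_down: fold axis h@2; visible region now rows[2,4) x cols[0,2) = 2x2
Op 4 fold_up: fold axis h@3; visible region now rows[2,3) x cols[0,2) = 1x2
Op 5 cut(0, 0): punch at orig (2,0); cuts so far [(2, 0)]; region rows[2,3) x cols[0,2) = 1x2
Op 6 cut(0, 1): punch at orig (2,1); cuts so far [(2, 0), (2, 1)]; region rows[2,3) x cols[0,2) = 1x2
Unfold 1 (reflect across h@3): 4 holes -> [(2, 0), (2, 1), (3, 0), (3, 1)]
Unfold 2 (reflect across h@2): 8 holes -> [(0, 0), (0, 1), (1, 0), (1, 1), (2, 0), (2, 1), (3, 0), (3, 1)]
Unfold 3 (reflect across v@2): 16 holes -> [(0, 0), (0, 1), (0, 2), (0, 3), (1, 0), (1, 1), (1, 2), (1, 3), (2, 0), (2, 1), (2, 2), (2, 3), (3, 0), (3, 1), (3, 2), (3, 3)]
Unfold 4 (reflect across h@4): 32 holes -> [(0, 0), (0, 1), (0, 2), (0, 3), (1, 0), (1, 1), (1, 2), (1, 3), (2, 0), (2, 1), (2, 2), (2, 3), (3, 0), (3, 1), (3, 2), (3, 3), (4, 0), (4, 1), (4, 2), (4, 3), (5, 0), (5, 1), (5, 2), (5, 3), (6, 0), (6, 1), (6, 2), (6, 3), (7, 0), (7, 1), (7, 2), (7, 3)]

Answer: 32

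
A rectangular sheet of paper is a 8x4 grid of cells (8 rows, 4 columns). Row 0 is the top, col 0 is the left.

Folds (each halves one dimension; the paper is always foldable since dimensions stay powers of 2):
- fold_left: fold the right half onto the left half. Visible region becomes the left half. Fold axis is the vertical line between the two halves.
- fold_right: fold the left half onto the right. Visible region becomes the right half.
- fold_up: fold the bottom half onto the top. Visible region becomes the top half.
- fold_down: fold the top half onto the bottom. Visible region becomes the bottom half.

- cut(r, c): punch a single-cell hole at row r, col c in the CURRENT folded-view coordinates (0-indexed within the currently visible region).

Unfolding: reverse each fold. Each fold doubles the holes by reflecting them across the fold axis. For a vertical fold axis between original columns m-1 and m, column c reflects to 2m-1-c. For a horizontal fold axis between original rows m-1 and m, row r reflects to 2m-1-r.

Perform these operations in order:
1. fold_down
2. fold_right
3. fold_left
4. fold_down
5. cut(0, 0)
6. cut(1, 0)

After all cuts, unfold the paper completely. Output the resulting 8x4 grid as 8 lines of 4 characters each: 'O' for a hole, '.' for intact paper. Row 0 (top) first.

Answer: OOOO
OOOO
OOOO
OOOO
OOOO
OOOO
OOOO
OOOO

Derivation:
Op 1 fold_down: fold axis h@4; visible region now rows[4,8) x cols[0,4) = 4x4
Op 2 fold_right: fold axis v@2; visible region now rows[4,8) x cols[2,4) = 4x2
Op 3 fold_left: fold axis v@3; visible region now rows[4,8) x cols[2,3) = 4x1
Op 4 fold_down: fold axis h@6; visible region now rows[6,8) x cols[2,3) = 2x1
Op 5 cut(0, 0): punch at orig (6,2); cuts so far [(6, 2)]; region rows[6,8) x cols[2,3) = 2x1
Op 6 cut(1, 0): punch at orig (7,2); cuts so far [(6, 2), (7, 2)]; region rows[6,8) x cols[2,3) = 2x1
Unfold 1 (reflect across h@6): 4 holes -> [(4, 2), (5, 2), (6, 2), (7, 2)]
Unfold 2 (reflect across v@3): 8 holes -> [(4, 2), (4, 3), (5, 2), (5, 3), (6, 2), (6, 3), (7, 2), (7, 3)]
Unfold 3 (reflect across v@2): 16 holes -> [(4, 0), (4, 1), (4, 2), (4, 3), (5, 0), (5, 1), (5, 2), (5, 3), (6, 0), (6, 1), (6, 2), (6, 3), (7, 0), (7, 1), (7, 2), (7, 3)]
Unfold 4 (reflect across h@4): 32 holes -> [(0, 0), (0, 1), (0, 2), (0, 3), (1, 0), (1, 1), (1, 2), (1, 3), (2, 0), (2, 1), (2, 2), (2, 3), (3, 0), (3, 1), (3, 2), (3, 3), (4, 0), (4, 1), (4, 2), (4, 3), (5, 0), (5, 1), (5, 2), (5, 3), (6, 0), (6, 1), (6, 2), (6, 3), (7, 0), (7, 1), (7, 2), (7, 3)]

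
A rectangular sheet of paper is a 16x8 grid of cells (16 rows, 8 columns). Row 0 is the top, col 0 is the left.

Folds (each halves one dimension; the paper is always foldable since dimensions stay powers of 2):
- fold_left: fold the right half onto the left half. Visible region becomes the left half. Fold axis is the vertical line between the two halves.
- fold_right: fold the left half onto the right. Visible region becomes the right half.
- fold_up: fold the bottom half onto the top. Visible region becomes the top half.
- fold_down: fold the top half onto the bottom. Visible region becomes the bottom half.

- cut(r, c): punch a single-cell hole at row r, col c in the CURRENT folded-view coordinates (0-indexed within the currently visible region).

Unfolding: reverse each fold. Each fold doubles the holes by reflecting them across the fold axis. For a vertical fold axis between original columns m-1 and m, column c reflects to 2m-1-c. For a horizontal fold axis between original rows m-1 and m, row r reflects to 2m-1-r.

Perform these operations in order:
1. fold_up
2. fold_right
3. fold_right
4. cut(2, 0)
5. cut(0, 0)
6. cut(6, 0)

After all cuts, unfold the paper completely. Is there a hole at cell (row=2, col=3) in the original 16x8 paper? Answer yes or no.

Answer: no

Derivation:
Op 1 fold_up: fold axis h@8; visible region now rows[0,8) x cols[0,8) = 8x8
Op 2 fold_right: fold axis v@4; visible region now rows[0,8) x cols[4,8) = 8x4
Op 3 fold_right: fold axis v@6; visible region now rows[0,8) x cols[6,8) = 8x2
Op 4 cut(2, 0): punch at orig (2,6); cuts so far [(2, 6)]; region rows[0,8) x cols[6,8) = 8x2
Op 5 cut(0, 0): punch at orig (0,6); cuts so far [(0, 6), (2, 6)]; region rows[0,8) x cols[6,8) = 8x2
Op 6 cut(6, 0): punch at orig (6,6); cuts so far [(0, 6), (2, 6), (6, 6)]; region rows[0,8) x cols[6,8) = 8x2
Unfold 1 (reflect across v@6): 6 holes -> [(0, 5), (0, 6), (2, 5), (2, 6), (6, 5), (6, 6)]
Unfold 2 (reflect across v@4): 12 holes -> [(0, 1), (0, 2), (0, 5), (0, 6), (2, 1), (2, 2), (2, 5), (2, 6), (6, 1), (6, 2), (6, 5), (6, 6)]
Unfold 3 (reflect across h@8): 24 holes -> [(0, 1), (0, 2), (0, 5), (0, 6), (2, 1), (2, 2), (2, 5), (2, 6), (6, 1), (6, 2), (6, 5), (6, 6), (9, 1), (9, 2), (9, 5), (9, 6), (13, 1), (13, 2), (13, 5), (13, 6), (15, 1), (15, 2), (15, 5), (15, 6)]
Holes: [(0, 1), (0, 2), (0, 5), (0, 6), (2, 1), (2, 2), (2, 5), (2, 6), (6, 1), (6, 2), (6, 5), (6, 6), (9, 1), (9, 2), (9, 5), (9, 6), (13, 1), (13, 2), (13, 5), (13, 6), (15, 1), (15, 2), (15, 5), (15, 6)]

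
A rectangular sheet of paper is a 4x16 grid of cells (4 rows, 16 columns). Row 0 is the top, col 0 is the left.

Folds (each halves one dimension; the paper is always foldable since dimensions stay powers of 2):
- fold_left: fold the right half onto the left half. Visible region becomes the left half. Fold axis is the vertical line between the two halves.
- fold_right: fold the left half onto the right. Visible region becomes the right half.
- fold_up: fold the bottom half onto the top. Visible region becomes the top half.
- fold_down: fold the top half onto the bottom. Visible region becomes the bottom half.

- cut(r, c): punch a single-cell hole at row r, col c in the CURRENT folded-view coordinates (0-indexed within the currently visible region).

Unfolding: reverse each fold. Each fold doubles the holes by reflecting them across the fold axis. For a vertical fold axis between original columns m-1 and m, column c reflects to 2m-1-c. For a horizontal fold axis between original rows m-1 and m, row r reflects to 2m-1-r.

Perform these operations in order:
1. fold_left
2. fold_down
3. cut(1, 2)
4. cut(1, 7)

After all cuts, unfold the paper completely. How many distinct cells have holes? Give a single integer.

Op 1 fold_left: fold axis v@8; visible region now rows[0,4) x cols[0,8) = 4x8
Op 2 fold_down: fold axis h@2; visible region now rows[2,4) x cols[0,8) = 2x8
Op 3 cut(1, 2): punch at orig (3,2); cuts so far [(3, 2)]; region rows[2,4) x cols[0,8) = 2x8
Op 4 cut(1, 7): punch at orig (3,7); cuts so far [(3, 2), (3, 7)]; region rows[2,4) x cols[0,8) = 2x8
Unfold 1 (reflect across h@2): 4 holes -> [(0, 2), (0, 7), (3, 2), (3, 7)]
Unfold 2 (reflect across v@8): 8 holes -> [(0, 2), (0, 7), (0, 8), (0, 13), (3, 2), (3, 7), (3, 8), (3, 13)]

Answer: 8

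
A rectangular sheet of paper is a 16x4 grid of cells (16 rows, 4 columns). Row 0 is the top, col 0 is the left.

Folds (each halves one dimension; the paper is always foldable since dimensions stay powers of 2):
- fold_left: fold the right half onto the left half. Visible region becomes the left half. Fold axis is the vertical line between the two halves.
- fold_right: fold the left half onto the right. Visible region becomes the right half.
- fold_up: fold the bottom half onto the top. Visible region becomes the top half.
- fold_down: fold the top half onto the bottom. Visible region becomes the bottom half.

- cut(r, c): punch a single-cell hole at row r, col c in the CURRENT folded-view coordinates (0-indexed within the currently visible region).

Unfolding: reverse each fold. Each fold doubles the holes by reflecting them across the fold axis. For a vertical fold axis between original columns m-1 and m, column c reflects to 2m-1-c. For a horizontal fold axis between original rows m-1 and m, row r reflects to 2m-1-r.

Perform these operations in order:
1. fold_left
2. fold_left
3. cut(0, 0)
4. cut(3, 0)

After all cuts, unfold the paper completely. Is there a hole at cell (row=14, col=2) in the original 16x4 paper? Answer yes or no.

Answer: no

Derivation:
Op 1 fold_left: fold axis v@2; visible region now rows[0,16) x cols[0,2) = 16x2
Op 2 fold_left: fold axis v@1; visible region now rows[0,16) x cols[0,1) = 16x1
Op 3 cut(0, 0): punch at orig (0,0); cuts so far [(0, 0)]; region rows[0,16) x cols[0,1) = 16x1
Op 4 cut(3, 0): punch at orig (3,0); cuts so far [(0, 0), (3, 0)]; region rows[0,16) x cols[0,1) = 16x1
Unfold 1 (reflect across v@1): 4 holes -> [(0, 0), (0, 1), (3, 0), (3, 1)]
Unfold 2 (reflect across v@2): 8 holes -> [(0, 0), (0, 1), (0, 2), (0, 3), (3, 0), (3, 1), (3, 2), (3, 3)]
Holes: [(0, 0), (0, 1), (0, 2), (0, 3), (3, 0), (3, 1), (3, 2), (3, 3)]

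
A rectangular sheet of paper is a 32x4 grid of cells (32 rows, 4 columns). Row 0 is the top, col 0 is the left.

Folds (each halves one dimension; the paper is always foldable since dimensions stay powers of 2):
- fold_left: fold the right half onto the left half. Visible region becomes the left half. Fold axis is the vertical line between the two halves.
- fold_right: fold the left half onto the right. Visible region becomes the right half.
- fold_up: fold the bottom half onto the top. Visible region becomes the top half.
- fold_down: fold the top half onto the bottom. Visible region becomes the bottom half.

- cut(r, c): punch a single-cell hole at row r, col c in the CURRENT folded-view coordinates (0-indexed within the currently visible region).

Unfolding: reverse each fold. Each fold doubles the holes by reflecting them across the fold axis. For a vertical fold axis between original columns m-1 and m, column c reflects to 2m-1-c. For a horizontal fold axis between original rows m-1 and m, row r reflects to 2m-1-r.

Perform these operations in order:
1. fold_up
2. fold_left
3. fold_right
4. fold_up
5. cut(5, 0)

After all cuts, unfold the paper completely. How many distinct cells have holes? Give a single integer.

Op 1 fold_up: fold axis h@16; visible region now rows[0,16) x cols[0,4) = 16x4
Op 2 fold_left: fold axis v@2; visible region now rows[0,16) x cols[0,2) = 16x2
Op 3 fold_right: fold axis v@1; visible region now rows[0,16) x cols[1,2) = 16x1
Op 4 fold_up: fold axis h@8; visible region now rows[0,8) x cols[1,2) = 8x1
Op 5 cut(5, 0): punch at orig (5,1); cuts so far [(5, 1)]; region rows[0,8) x cols[1,2) = 8x1
Unfold 1 (reflect across h@8): 2 holes -> [(5, 1), (10, 1)]
Unfold 2 (reflect across v@1): 4 holes -> [(5, 0), (5, 1), (10, 0), (10, 1)]
Unfold 3 (reflect across v@2): 8 holes -> [(5, 0), (5, 1), (5, 2), (5, 3), (10, 0), (10, 1), (10, 2), (10, 3)]
Unfold 4 (reflect across h@16): 16 holes -> [(5, 0), (5, 1), (5, 2), (5, 3), (10, 0), (10, 1), (10, 2), (10, 3), (21, 0), (21, 1), (21, 2), (21, 3), (26, 0), (26, 1), (26, 2), (26, 3)]

Answer: 16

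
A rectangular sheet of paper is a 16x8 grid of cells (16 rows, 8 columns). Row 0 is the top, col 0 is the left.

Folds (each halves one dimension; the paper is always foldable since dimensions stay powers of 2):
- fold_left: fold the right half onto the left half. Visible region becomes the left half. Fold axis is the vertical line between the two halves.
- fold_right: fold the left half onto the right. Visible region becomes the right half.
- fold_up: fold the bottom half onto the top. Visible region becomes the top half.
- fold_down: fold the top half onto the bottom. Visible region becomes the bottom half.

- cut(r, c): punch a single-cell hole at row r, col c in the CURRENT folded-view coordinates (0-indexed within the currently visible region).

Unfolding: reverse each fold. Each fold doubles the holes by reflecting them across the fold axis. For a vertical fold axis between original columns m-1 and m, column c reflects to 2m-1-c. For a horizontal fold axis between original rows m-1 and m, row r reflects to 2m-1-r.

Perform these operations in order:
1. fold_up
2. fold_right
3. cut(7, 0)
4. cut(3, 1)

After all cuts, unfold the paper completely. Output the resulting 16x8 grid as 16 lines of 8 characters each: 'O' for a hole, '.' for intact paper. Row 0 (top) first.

Answer: ........
........
........
..O..O..
........
........
........
...OO...
...OO...
........
........
........
..O..O..
........
........
........

Derivation:
Op 1 fold_up: fold axis h@8; visible region now rows[0,8) x cols[0,8) = 8x8
Op 2 fold_right: fold axis v@4; visible region now rows[0,8) x cols[4,8) = 8x4
Op 3 cut(7, 0): punch at orig (7,4); cuts so far [(7, 4)]; region rows[0,8) x cols[4,8) = 8x4
Op 4 cut(3, 1): punch at orig (3,5); cuts so far [(3, 5), (7, 4)]; region rows[0,8) x cols[4,8) = 8x4
Unfold 1 (reflect across v@4): 4 holes -> [(3, 2), (3, 5), (7, 3), (7, 4)]
Unfold 2 (reflect across h@8): 8 holes -> [(3, 2), (3, 5), (7, 3), (7, 4), (8, 3), (8, 4), (12, 2), (12, 5)]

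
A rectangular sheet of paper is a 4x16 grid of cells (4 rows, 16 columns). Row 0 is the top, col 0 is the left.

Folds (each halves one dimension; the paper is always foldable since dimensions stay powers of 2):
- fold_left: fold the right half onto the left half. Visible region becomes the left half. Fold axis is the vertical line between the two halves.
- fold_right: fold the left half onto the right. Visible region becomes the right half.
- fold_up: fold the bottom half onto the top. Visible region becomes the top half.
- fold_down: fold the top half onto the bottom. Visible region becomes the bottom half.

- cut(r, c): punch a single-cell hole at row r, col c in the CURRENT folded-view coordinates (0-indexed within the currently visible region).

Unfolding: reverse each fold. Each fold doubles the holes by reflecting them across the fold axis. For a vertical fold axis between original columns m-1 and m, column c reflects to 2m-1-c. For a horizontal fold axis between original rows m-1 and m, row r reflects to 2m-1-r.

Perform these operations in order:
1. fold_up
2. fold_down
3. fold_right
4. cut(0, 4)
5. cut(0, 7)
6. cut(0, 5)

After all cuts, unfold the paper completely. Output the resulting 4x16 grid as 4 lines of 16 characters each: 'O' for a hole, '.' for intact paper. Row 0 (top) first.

Answer: O.OO........OO.O
O.OO........OO.O
O.OO........OO.O
O.OO........OO.O

Derivation:
Op 1 fold_up: fold axis h@2; visible region now rows[0,2) x cols[0,16) = 2x16
Op 2 fold_down: fold axis h@1; visible region now rows[1,2) x cols[0,16) = 1x16
Op 3 fold_right: fold axis v@8; visible region now rows[1,2) x cols[8,16) = 1x8
Op 4 cut(0, 4): punch at orig (1,12); cuts so far [(1, 12)]; region rows[1,2) x cols[8,16) = 1x8
Op 5 cut(0, 7): punch at orig (1,15); cuts so far [(1, 12), (1, 15)]; region rows[1,2) x cols[8,16) = 1x8
Op 6 cut(0, 5): punch at orig (1,13); cuts so far [(1, 12), (1, 13), (1, 15)]; region rows[1,2) x cols[8,16) = 1x8
Unfold 1 (reflect across v@8): 6 holes -> [(1, 0), (1, 2), (1, 3), (1, 12), (1, 13), (1, 15)]
Unfold 2 (reflect across h@1): 12 holes -> [(0, 0), (0, 2), (0, 3), (0, 12), (0, 13), (0, 15), (1, 0), (1, 2), (1, 3), (1, 12), (1, 13), (1, 15)]
Unfold 3 (reflect across h@2): 24 holes -> [(0, 0), (0, 2), (0, 3), (0, 12), (0, 13), (0, 15), (1, 0), (1, 2), (1, 3), (1, 12), (1, 13), (1, 15), (2, 0), (2, 2), (2, 3), (2, 12), (2, 13), (2, 15), (3, 0), (3, 2), (3, 3), (3, 12), (3, 13), (3, 15)]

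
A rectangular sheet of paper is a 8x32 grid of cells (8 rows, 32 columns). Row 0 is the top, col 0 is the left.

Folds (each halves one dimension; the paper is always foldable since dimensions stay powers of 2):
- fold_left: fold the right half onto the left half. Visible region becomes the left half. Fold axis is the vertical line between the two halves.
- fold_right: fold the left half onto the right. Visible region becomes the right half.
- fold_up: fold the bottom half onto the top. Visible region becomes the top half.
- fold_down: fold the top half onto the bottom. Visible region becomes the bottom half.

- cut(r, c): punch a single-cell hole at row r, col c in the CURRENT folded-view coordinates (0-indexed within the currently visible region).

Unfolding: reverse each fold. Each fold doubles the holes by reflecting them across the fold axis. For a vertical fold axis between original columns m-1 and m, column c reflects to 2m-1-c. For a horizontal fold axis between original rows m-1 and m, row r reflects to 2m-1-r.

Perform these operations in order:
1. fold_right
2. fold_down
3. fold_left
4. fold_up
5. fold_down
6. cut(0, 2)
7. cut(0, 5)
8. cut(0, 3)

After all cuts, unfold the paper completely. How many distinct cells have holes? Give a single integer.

Op 1 fold_right: fold axis v@16; visible region now rows[0,8) x cols[16,32) = 8x16
Op 2 fold_down: fold axis h@4; visible region now rows[4,8) x cols[16,32) = 4x16
Op 3 fold_left: fold axis v@24; visible region now rows[4,8) x cols[16,24) = 4x8
Op 4 fold_up: fold axis h@6; visible region now rows[4,6) x cols[16,24) = 2x8
Op 5 fold_down: fold axis h@5; visible region now rows[5,6) x cols[16,24) = 1x8
Op 6 cut(0, 2): punch at orig (5,18); cuts so far [(5, 18)]; region rows[5,6) x cols[16,24) = 1x8
Op 7 cut(0, 5): punch at orig (5,21); cuts so far [(5, 18), (5, 21)]; region rows[5,6) x cols[16,24) = 1x8
Op 8 cut(0, 3): punch at orig (5,19); cuts so far [(5, 18), (5, 19), (5, 21)]; region rows[5,6) x cols[16,24) = 1x8
Unfold 1 (reflect across h@5): 6 holes -> [(4, 18), (4, 19), (4, 21), (5, 18), (5, 19), (5, 21)]
Unfold 2 (reflect across h@6): 12 holes -> [(4, 18), (4, 19), (4, 21), (5, 18), (5, 19), (5, 21), (6, 18), (6, 19), (6, 21), (7, 18), (7, 19), (7, 21)]
Unfold 3 (reflect across v@24): 24 holes -> [(4, 18), (4, 19), (4, 21), (4, 26), (4, 28), (4, 29), (5, 18), (5, 19), (5, 21), (5, 26), (5, 28), (5, 29), (6, 18), (6, 19), (6, 21), (6, 26), (6, 28), (6, 29), (7, 18), (7, 19), (7, 21), (7, 26), (7, 28), (7, 29)]
Unfold 4 (reflect across h@4): 48 holes -> [(0, 18), (0, 19), (0, 21), (0, 26), (0, 28), (0, 29), (1, 18), (1, 19), (1, 21), (1, 26), (1, 28), (1, 29), (2, 18), (2, 19), (2, 21), (2, 26), (2, 28), (2, 29), (3, 18), (3, 19), (3, 21), (3, 26), (3, 28), (3, 29), (4, 18), (4, 19), (4, 21), (4, 26), (4, 28), (4, 29), (5, 18), (5, 19), (5, 21), (5, 26), (5, 28), (5, 29), (6, 18), (6, 19), (6, 21), (6, 26), (6, 28), (6, 29), (7, 18), (7, 19), (7, 21), (7, 26), (7, 28), (7, 29)]
Unfold 5 (reflect across v@16): 96 holes -> [(0, 2), (0, 3), (0, 5), (0, 10), (0, 12), (0, 13), (0, 18), (0, 19), (0, 21), (0, 26), (0, 28), (0, 29), (1, 2), (1, 3), (1, 5), (1, 10), (1, 12), (1, 13), (1, 18), (1, 19), (1, 21), (1, 26), (1, 28), (1, 29), (2, 2), (2, 3), (2, 5), (2, 10), (2, 12), (2, 13), (2, 18), (2, 19), (2, 21), (2, 26), (2, 28), (2, 29), (3, 2), (3, 3), (3, 5), (3, 10), (3, 12), (3, 13), (3, 18), (3, 19), (3, 21), (3, 26), (3, 28), (3, 29), (4, 2), (4, 3), (4, 5), (4, 10), (4, 12), (4, 13), (4, 18), (4, 19), (4, 21), (4, 26), (4, 28), (4, 29), (5, 2), (5, 3), (5, 5), (5, 10), (5, 12), (5, 13), (5, 18), (5, 19), (5, 21), (5, 26), (5, 28), (5, 29), (6, 2), (6, 3), (6, 5), (6, 10), (6, 12), (6, 13), (6, 18), (6, 19), (6, 21), (6, 26), (6, 28), (6, 29), (7, 2), (7, 3), (7, 5), (7, 10), (7, 12), (7, 13), (7, 18), (7, 19), (7, 21), (7, 26), (7, 28), (7, 29)]

Answer: 96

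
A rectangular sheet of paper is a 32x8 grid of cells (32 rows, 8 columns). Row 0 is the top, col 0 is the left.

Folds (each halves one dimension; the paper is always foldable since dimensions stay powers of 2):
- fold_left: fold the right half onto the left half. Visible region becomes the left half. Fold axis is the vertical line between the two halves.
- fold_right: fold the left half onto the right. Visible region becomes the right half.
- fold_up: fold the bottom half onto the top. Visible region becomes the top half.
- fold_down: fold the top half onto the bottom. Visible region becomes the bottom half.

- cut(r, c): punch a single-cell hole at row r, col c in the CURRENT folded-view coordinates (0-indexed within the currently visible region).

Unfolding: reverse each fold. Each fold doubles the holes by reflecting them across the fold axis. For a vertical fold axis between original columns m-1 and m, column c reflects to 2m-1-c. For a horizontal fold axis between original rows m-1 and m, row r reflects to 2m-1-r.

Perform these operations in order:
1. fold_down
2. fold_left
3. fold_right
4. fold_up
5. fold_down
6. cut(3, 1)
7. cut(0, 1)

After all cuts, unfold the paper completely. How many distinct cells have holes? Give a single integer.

Op 1 fold_down: fold axis h@16; visible region now rows[16,32) x cols[0,8) = 16x8
Op 2 fold_left: fold axis v@4; visible region now rows[16,32) x cols[0,4) = 16x4
Op 3 fold_right: fold axis v@2; visible region now rows[16,32) x cols[2,4) = 16x2
Op 4 fold_up: fold axis h@24; visible region now rows[16,24) x cols[2,4) = 8x2
Op 5 fold_down: fold axis h@20; visible region now rows[20,24) x cols[2,4) = 4x2
Op 6 cut(3, 1): punch at orig (23,3); cuts so far [(23, 3)]; region rows[20,24) x cols[2,4) = 4x2
Op 7 cut(0, 1): punch at orig (20,3); cuts so far [(20, 3), (23, 3)]; region rows[20,24) x cols[2,4) = 4x2
Unfold 1 (reflect across h@20): 4 holes -> [(16, 3), (19, 3), (20, 3), (23, 3)]
Unfold 2 (reflect across h@24): 8 holes -> [(16, 3), (19, 3), (20, 3), (23, 3), (24, 3), (27, 3), (28, 3), (31, 3)]
Unfold 3 (reflect across v@2): 16 holes -> [(16, 0), (16, 3), (19, 0), (19, 3), (20, 0), (20, 3), (23, 0), (23, 3), (24, 0), (24, 3), (27, 0), (27, 3), (28, 0), (28, 3), (31, 0), (31, 3)]
Unfold 4 (reflect across v@4): 32 holes -> [(16, 0), (16, 3), (16, 4), (16, 7), (19, 0), (19, 3), (19, 4), (19, 7), (20, 0), (20, 3), (20, 4), (20, 7), (23, 0), (23, 3), (23, 4), (23, 7), (24, 0), (24, 3), (24, 4), (24, 7), (27, 0), (27, 3), (27, 4), (27, 7), (28, 0), (28, 3), (28, 4), (28, 7), (31, 0), (31, 3), (31, 4), (31, 7)]
Unfold 5 (reflect across h@16): 64 holes -> [(0, 0), (0, 3), (0, 4), (0, 7), (3, 0), (3, 3), (3, 4), (3, 7), (4, 0), (4, 3), (4, 4), (4, 7), (7, 0), (7, 3), (7, 4), (7, 7), (8, 0), (8, 3), (8, 4), (8, 7), (11, 0), (11, 3), (11, 4), (11, 7), (12, 0), (12, 3), (12, 4), (12, 7), (15, 0), (15, 3), (15, 4), (15, 7), (16, 0), (16, 3), (16, 4), (16, 7), (19, 0), (19, 3), (19, 4), (19, 7), (20, 0), (20, 3), (20, 4), (20, 7), (23, 0), (23, 3), (23, 4), (23, 7), (24, 0), (24, 3), (24, 4), (24, 7), (27, 0), (27, 3), (27, 4), (27, 7), (28, 0), (28, 3), (28, 4), (28, 7), (31, 0), (31, 3), (31, 4), (31, 7)]

Answer: 64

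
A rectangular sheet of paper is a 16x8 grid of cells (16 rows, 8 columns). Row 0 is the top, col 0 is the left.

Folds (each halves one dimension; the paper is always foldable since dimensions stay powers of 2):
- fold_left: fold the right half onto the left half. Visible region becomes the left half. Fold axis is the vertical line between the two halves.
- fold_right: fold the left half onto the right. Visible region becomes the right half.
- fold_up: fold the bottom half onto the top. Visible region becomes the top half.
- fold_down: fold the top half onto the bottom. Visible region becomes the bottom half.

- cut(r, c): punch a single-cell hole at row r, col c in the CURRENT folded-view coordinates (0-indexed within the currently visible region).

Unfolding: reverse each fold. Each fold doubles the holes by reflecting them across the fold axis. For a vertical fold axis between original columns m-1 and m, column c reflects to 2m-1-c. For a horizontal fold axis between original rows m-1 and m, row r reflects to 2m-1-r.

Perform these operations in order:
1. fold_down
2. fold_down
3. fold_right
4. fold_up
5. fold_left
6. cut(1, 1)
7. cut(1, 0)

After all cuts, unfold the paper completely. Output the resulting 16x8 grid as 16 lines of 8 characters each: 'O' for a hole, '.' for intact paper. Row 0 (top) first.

Answer: ........
OOOOOOOO
OOOOOOOO
........
........
OOOOOOOO
OOOOOOOO
........
........
OOOOOOOO
OOOOOOOO
........
........
OOOOOOOO
OOOOOOOO
........

Derivation:
Op 1 fold_down: fold axis h@8; visible region now rows[8,16) x cols[0,8) = 8x8
Op 2 fold_down: fold axis h@12; visible region now rows[12,16) x cols[0,8) = 4x8
Op 3 fold_right: fold axis v@4; visible region now rows[12,16) x cols[4,8) = 4x4
Op 4 fold_up: fold axis h@14; visible region now rows[12,14) x cols[4,8) = 2x4
Op 5 fold_left: fold axis v@6; visible region now rows[12,14) x cols[4,6) = 2x2
Op 6 cut(1, 1): punch at orig (13,5); cuts so far [(13, 5)]; region rows[12,14) x cols[4,6) = 2x2
Op 7 cut(1, 0): punch at orig (13,4); cuts so far [(13, 4), (13, 5)]; region rows[12,14) x cols[4,6) = 2x2
Unfold 1 (reflect across v@6): 4 holes -> [(13, 4), (13, 5), (13, 6), (13, 7)]
Unfold 2 (reflect across h@14): 8 holes -> [(13, 4), (13, 5), (13, 6), (13, 7), (14, 4), (14, 5), (14, 6), (14, 7)]
Unfold 3 (reflect across v@4): 16 holes -> [(13, 0), (13, 1), (13, 2), (13, 3), (13, 4), (13, 5), (13, 6), (13, 7), (14, 0), (14, 1), (14, 2), (14, 3), (14, 4), (14, 5), (14, 6), (14, 7)]
Unfold 4 (reflect across h@12): 32 holes -> [(9, 0), (9, 1), (9, 2), (9, 3), (9, 4), (9, 5), (9, 6), (9, 7), (10, 0), (10, 1), (10, 2), (10, 3), (10, 4), (10, 5), (10, 6), (10, 7), (13, 0), (13, 1), (13, 2), (13, 3), (13, 4), (13, 5), (13, 6), (13, 7), (14, 0), (14, 1), (14, 2), (14, 3), (14, 4), (14, 5), (14, 6), (14, 7)]
Unfold 5 (reflect across h@8): 64 holes -> [(1, 0), (1, 1), (1, 2), (1, 3), (1, 4), (1, 5), (1, 6), (1, 7), (2, 0), (2, 1), (2, 2), (2, 3), (2, 4), (2, 5), (2, 6), (2, 7), (5, 0), (5, 1), (5, 2), (5, 3), (5, 4), (5, 5), (5, 6), (5, 7), (6, 0), (6, 1), (6, 2), (6, 3), (6, 4), (6, 5), (6, 6), (6, 7), (9, 0), (9, 1), (9, 2), (9, 3), (9, 4), (9, 5), (9, 6), (9, 7), (10, 0), (10, 1), (10, 2), (10, 3), (10, 4), (10, 5), (10, 6), (10, 7), (13, 0), (13, 1), (13, 2), (13, 3), (13, 4), (13, 5), (13, 6), (13, 7), (14, 0), (14, 1), (14, 2), (14, 3), (14, 4), (14, 5), (14, 6), (14, 7)]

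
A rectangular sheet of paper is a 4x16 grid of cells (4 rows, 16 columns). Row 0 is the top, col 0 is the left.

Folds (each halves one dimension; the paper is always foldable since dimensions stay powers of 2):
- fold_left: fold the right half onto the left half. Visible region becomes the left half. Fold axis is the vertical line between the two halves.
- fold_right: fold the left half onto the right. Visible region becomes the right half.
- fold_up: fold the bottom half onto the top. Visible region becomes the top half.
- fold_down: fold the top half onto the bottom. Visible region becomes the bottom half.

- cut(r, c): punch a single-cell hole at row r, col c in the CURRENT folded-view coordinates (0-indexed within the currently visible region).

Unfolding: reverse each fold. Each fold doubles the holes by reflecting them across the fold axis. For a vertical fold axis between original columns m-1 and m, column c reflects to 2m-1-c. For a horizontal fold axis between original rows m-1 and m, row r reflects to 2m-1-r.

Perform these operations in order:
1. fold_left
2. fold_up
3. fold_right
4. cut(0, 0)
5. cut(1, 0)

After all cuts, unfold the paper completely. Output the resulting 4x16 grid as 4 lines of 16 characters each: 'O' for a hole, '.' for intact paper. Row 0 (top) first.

Op 1 fold_left: fold axis v@8; visible region now rows[0,4) x cols[0,8) = 4x8
Op 2 fold_up: fold axis h@2; visible region now rows[0,2) x cols[0,8) = 2x8
Op 3 fold_right: fold axis v@4; visible region now rows[0,2) x cols[4,8) = 2x4
Op 4 cut(0, 0): punch at orig (0,4); cuts so far [(0, 4)]; region rows[0,2) x cols[4,8) = 2x4
Op 5 cut(1, 0): punch at orig (1,4); cuts so far [(0, 4), (1, 4)]; region rows[0,2) x cols[4,8) = 2x4
Unfold 1 (reflect across v@4): 4 holes -> [(0, 3), (0, 4), (1, 3), (1, 4)]
Unfold 2 (reflect across h@2): 8 holes -> [(0, 3), (0, 4), (1, 3), (1, 4), (2, 3), (2, 4), (3, 3), (3, 4)]
Unfold 3 (reflect across v@8): 16 holes -> [(0, 3), (0, 4), (0, 11), (0, 12), (1, 3), (1, 4), (1, 11), (1, 12), (2, 3), (2, 4), (2, 11), (2, 12), (3, 3), (3, 4), (3, 11), (3, 12)]

Answer: ...OO......OO...
...OO......OO...
...OO......OO...
...OO......OO...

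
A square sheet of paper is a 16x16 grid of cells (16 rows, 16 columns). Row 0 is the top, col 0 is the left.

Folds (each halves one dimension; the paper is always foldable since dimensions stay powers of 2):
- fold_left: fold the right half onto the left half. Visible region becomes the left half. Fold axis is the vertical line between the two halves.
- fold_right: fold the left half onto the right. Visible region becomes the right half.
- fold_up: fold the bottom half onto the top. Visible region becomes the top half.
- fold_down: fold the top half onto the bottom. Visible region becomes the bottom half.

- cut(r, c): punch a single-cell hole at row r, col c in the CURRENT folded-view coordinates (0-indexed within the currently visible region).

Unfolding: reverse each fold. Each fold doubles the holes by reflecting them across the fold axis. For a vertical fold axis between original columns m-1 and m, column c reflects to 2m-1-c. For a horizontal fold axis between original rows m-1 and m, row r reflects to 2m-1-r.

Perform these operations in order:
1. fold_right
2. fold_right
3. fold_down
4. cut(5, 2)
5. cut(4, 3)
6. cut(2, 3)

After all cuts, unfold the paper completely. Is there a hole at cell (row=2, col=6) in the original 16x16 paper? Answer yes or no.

Answer: yes

Derivation:
Op 1 fold_right: fold axis v@8; visible region now rows[0,16) x cols[8,16) = 16x8
Op 2 fold_right: fold axis v@12; visible region now rows[0,16) x cols[12,16) = 16x4
Op 3 fold_down: fold axis h@8; visible region now rows[8,16) x cols[12,16) = 8x4
Op 4 cut(5, 2): punch at orig (13,14); cuts so far [(13, 14)]; region rows[8,16) x cols[12,16) = 8x4
Op 5 cut(4, 3): punch at orig (12,15); cuts so far [(12, 15), (13, 14)]; region rows[8,16) x cols[12,16) = 8x4
Op 6 cut(2, 3): punch at orig (10,15); cuts so far [(10, 15), (12, 15), (13, 14)]; region rows[8,16) x cols[12,16) = 8x4
Unfold 1 (reflect across h@8): 6 holes -> [(2, 14), (3, 15), (5, 15), (10, 15), (12, 15), (13, 14)]
Unfold 2 (reflect across v@12): 12 holes -> [(2, 9), (2, 14), (3, 8), (3, 15), (5, 8), (5, 15), (10, 8), (10, 15), (12, 8), (12, 15), (13, 9), (13, 14)]
Unfold 3 (reflect across v@8): 24 holes -> [(2, 1), (2, 6), (2, 9), (2, 14), (3, 0), (3, 7), (3, 8), (3, 15), (5, 0), (5, 7), (5, 8), (5, 15), (10, 0), (10, 7), (10, 8), (10, 15), (12, 0), (12, 7), (12, 8), (12, 15), (13, 1), (13, 6), (13, 9), (13, 14)]
Holes: [(2, 1), (2, 6), (2, 9), (2, 14), (3, 0), (3, 7), (3, 8), (3, 15), (5, 0), (5, 7), (5, 8), (5, 15), (10, 0), (10, 7), (10, 8), (10, 15), (12, 0), (12, 7), (12, 8), (12, 15), (13, 1), (13, 6), (13, 9), (13, 14)]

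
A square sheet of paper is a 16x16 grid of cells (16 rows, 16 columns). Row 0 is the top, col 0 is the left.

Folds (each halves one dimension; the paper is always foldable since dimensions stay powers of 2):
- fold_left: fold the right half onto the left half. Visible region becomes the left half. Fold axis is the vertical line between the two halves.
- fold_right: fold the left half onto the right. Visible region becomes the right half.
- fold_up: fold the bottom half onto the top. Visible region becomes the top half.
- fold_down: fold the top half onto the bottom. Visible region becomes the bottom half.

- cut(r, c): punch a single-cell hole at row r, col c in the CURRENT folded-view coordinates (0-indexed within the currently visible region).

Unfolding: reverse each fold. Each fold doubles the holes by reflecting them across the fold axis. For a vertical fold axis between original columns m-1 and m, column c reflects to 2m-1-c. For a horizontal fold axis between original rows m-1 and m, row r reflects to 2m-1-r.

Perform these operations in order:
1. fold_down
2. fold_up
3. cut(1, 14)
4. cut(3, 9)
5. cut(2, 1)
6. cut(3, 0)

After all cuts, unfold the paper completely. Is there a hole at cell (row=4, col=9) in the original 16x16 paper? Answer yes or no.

Op 1 fold_down: fold axis h@8; visible region now rows[8,16) x cols[0,16) = 8x16
Op 2 fold_up: fold axis h@12; visible region now rows[8,12) x cols[0,16) = 4x16
Op 3 cut(1, 14): punch at orig (9,14); cuts so far [(9, 14)]; region rows[8,12) x cols[0,16) = 4x16
Op 4 cut(3, 9): punch at orig (11,9); cuts so far [(9, 14), (11, 9)]; region rows[8,12) x cols[0,16) = 4x16
Op 5 cut(2, 1): punch at orig (10,1); cuts so far [(9, 14), (10, 1), (11, 9)]; region rows[8,12) x cols[0,16) = 4x16
Op 6 cut(3, 0): punch at orig (11,0); cuts so far [(9, 14), (10, 1), (11, 0), (11, 9)]; region rows[8,12) x cols[0,16) = 4x16
Unfold 1 (reflect across h@12): 8 holes -> [(9, 14), (10, 1), (11, 0), (11, 9), (12, 0), (12, 9), (13, 1), (14, 14)]
Unfold 2 (reflect across h@8): 16 holes -> [(1, 14), (2, 1), (3, 0), (3, 9), (4, 0), (4, 9), (5, 1), (6, 14), (9, 14), (10, 1), (11, 0), (11, 9), (12, 0), (12, 9), (13, 1), (14, 14)]
Holes: [(1, 14), (2, 1), (3, 0), (3, 9), (4, 0), (4, 9), (5, 1), (6, 14), (9, 14), (10, 1), (11, 0), (11, 9), (12, 0), (12, 9), (13, 1), (14, 14)]

Answer: yes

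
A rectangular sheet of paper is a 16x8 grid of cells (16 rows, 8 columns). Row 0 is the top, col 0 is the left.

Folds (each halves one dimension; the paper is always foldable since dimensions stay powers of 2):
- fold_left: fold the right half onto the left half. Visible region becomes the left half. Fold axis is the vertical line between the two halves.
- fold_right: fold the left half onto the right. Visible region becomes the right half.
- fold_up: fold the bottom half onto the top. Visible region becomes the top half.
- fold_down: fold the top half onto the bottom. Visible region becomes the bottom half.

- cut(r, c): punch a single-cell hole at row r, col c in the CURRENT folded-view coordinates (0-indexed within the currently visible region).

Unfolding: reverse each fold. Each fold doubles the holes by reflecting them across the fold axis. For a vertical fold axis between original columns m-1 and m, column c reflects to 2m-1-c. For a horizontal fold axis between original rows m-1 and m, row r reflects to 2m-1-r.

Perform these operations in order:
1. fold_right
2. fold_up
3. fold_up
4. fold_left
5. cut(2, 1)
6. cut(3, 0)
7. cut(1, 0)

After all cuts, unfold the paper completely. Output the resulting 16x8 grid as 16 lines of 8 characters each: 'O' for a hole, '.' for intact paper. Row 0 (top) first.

Op 1 fold_right: fold axis v@4; visible region now rows[0,16) x cols[4,8) = 16x4
Op 2 fold_up: fold axis h@8; visible region now rows[0,8) x cols[4,8) = 8x4
Op 3 fold_up: fold axis h@4; visible region now rows[0,4) x cols[4,8) = 4x4
Op 4 fold_left: fold axis v@6; visible region now rows[0,4) x cols[4,6) = 4x2
Op 5 cut(2, 1): punch at orig (2,5); cuts so far [(2, 5)]; region rows[0,4) x cols[4,6) = 4x2
Op 6 cut(3, 0): punch at orig (3,4); cuts so far [(2, 5), (3, 4)]; region rows[0,4) x cols[4,6) = 4x2
Op 7 cut(1, 0): punch at orig (1,4); cuts so far [(1, 4), (2, 5), (3, 4)]; region rows[0,4) x cols[4,6) = 4x2
Unfold 1 (reflect across v@6): 6 holes -> [(1, 4), (1, 7), (2, 5), (2, 6), (3, 4), (3, 7)]
Unfold 2 (reflect across h@4): 12 holes -> [(1, 4), (1, 7), (2, 5), (2, 6), (3, 4), (3, 7), (4, 4), (4, 7), (5, 5), (5, 6), (6, 4), (6, 7)]
Unfold 3 (reflect across h@8): 24 holes -> [(1, 4), (1, 7), (2, 5), (2, 6), (3, 4), (3, 7), (4, 4), (4, 7), (5, 5), (5, 6), (6, 4), (6, 7), (9, 4), (9, 7), (10, 5), (10, 6), (11, 4), (11, 7), (12, 4), (12, 7), (13, 5), (13, 6), (14, 4), (14, 7)]
Unfold 4 (reflect across v@4): 48 holes -> [(1, 0), (1, 3), (1, 4), (1, 7), (2, 1), (2, 2), (2, 5), (2, 6), (3, 0), (3, 3), (3, 4), (3, 7), (4, 0), (4, 3), (4, 4), (4, 7), (5, 1), (5, 2), (5, 5), (5, 6), (6, 0), (6, 3), (6, 4), (6, 7), (9, 0), (9, 3), (9, 4), (9, 7), (10, 1), (10, 2), (10, 5), (10, 6), (11, 0), (11, 3), (11, 4), (11, 7), (12, 0), (12, 3), (12, 4), (12, 7), (13, 1), (13, 2), (13, 5), (13, 6), (14, 0), (14, 3), (14, 4), (14, 7)]

Answer: ........
O..OO..O
.OO..OO.
O..OO..O
O..OO..O
.OO..OO.
O..OO..O
........
........
O..OO..O
.OO..OO.
O..OO..O
O..OO..O
.OO..OO.
O..OO..O
........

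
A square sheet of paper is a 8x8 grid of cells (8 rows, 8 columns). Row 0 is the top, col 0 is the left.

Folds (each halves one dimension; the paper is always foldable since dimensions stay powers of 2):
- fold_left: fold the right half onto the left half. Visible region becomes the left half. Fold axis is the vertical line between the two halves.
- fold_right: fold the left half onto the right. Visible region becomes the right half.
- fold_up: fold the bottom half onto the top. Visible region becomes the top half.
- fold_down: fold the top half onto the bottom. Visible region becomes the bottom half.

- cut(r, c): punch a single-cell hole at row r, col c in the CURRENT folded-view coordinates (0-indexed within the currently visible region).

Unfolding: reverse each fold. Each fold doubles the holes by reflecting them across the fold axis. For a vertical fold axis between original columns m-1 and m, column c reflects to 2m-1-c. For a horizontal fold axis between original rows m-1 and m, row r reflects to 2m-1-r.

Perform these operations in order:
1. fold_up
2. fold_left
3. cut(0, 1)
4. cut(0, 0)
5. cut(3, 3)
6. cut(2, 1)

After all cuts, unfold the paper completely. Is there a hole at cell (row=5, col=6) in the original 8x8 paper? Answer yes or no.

Op 1 fold_up: fold axis h@4; visible region now rows[0,4) x cols[0,8) = 4x8
Op 2 fold_left: fold axis v@4; visible region now rows[0,4) x cols[0,4) = 4x4
Op 3 cut(0, 1): punch at orig (0,1); cuts so far [(0, 1)]; region rows[0,4) x cols[0,4) = 4x4
Op 4 cut(0, 0): punch at orig (0,0); cuts so far [(0, 0), (0, 1)]; region rows[0,4) x cols[0,4) = 4x4
Op 5 cut(3, 3): punch at orig (3,3); cuts so far [(0, 0), (0, 1), (3, 3)]; region rows[0,4) x cols[0,4) = 4x4
Op 6 cut(2, 1): punch at orig (2,1); cuts so far [(0, 0), (0, 1), (2, 1), (3, 3)]; region rows[0,4) x cols[0,4) = 4x4
Unfold 1 (reflect across v@4): 8 holes -> [(0, 0), (0, 1), (0, 6), (0, 7), (2, 1), (2, 6), (3, 3), (3, 4)]
Unfold 2 (reflect across h@4): 16 holes -> [(0, 0), (0, 1), (0, 6), (0, 7), (2, 1), (2, 6), (3, 3), (3, 4), (4, 3), (4, 4), (5, 1), (5, 6), (7, 0), (7, 1), (7, 6), (7, 7)]
Holes: [(0, 0), (0, 1), (0, 6), (0, 7), (2, 1), (2, 6), (3, 3), (3, 4), (4, 3), (4, 4), (5, 1), (5, 6), (7, 0), (7, 1), (7, 6), (7, 7)]

Answer: yes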